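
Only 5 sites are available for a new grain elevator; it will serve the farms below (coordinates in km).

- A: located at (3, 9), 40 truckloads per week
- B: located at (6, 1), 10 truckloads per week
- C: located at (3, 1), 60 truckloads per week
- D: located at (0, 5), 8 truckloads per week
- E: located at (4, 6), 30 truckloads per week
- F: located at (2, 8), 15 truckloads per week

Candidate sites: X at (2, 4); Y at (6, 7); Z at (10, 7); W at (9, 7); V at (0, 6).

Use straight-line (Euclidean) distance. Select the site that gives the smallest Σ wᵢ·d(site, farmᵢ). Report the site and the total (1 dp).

Total weighted distance at each candidate:
  X (2, 4): total = 606.4
  Y (6, 7): total = 786.2
  Z (10, 7): total = 1301.5
  W (9, 7): total = 1162.0
  V (0, 6): total = 768.1
Minimum is at X with total 606.4 km.

X, total 606.4 km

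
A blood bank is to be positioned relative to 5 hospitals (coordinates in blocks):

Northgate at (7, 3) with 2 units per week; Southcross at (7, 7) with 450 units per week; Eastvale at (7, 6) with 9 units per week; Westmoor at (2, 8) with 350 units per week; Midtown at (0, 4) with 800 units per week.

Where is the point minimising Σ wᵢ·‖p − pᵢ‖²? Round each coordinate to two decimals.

(2.44, 5.72)

The minimiser of Σwᵢ‖p−pᵢ‖² is the weighted centroid p* = (Σwᵢpᵢ)/(Σwᵢ).
Σwᵢ = 1611.
Σwᵢxᵢ = 2·7 + 450·7 + 9·7 + 350·2 + 800·0 = 3927.
Σwᵢyᵢ = 2·3 + 450·7 + 9·6 + 350·8 + 800·4 = 9210.
x* = 3927/1611 = 2.44, y* = 9210/1611 = 5.72.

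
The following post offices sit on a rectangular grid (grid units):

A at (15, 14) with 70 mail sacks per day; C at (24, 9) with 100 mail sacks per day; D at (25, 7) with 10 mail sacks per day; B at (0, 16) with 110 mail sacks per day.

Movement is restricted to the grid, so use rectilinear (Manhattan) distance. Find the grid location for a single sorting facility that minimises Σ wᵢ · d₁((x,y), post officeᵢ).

(15, 14)

Manhattan distance separates: Σwᵢ(|x−xᵢ|+|y−yᵢ|) = Σwᵢ|x−xᵢ| + Σwᵢ|y−yᵢ|, so x and y are optimised independently as 1-D weighted medians.
Total weight W = 290; half = 145.
x-coordinate, sorted with cumulative weight:
  x=0 (B, w=110) cum 110
  x=15 (A, w=70) cum 180  ← median
  x=24 (C, w=100) cum 280
  x=25 (D, w=10) cum 290
⇒ x* = 15
y-coordinate, sorted with cumulative weight:
  y=7 (D, w=10) cum 10
  y=9 (C, w=100) cum 110
  y=14 (A, w=70) cum 180  ← median
  y=16 (B, w=110) cum 290
⇒ y* = 14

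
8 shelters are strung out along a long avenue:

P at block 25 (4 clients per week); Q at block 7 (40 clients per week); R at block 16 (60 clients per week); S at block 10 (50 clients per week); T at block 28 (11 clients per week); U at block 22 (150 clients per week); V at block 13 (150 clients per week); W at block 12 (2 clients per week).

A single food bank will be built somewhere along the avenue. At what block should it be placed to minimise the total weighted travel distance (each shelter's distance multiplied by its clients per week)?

For a sum of weighted absolute distances on a line, the optimum is the weighted median (not the mean). Total weight W = 467; half-weight = 233.5.
Sort by position and accumulate weight:
  block 7 (Q, w=40) → cum 40
  block 10 (S, w=50) → cum 90
  block 12 (W, w=2) → cum 92
  block 13 (V, w=150) → cum 242  ≥ 233.5 → median here
  block 16 (R, w=60) → cum 302
  block 22 (U, w=150) → cum 452
  block 25 (P, w=4) → cum 456
  block 28 (T, w=11) → cum 467
Optimal location: block 13.

x = 13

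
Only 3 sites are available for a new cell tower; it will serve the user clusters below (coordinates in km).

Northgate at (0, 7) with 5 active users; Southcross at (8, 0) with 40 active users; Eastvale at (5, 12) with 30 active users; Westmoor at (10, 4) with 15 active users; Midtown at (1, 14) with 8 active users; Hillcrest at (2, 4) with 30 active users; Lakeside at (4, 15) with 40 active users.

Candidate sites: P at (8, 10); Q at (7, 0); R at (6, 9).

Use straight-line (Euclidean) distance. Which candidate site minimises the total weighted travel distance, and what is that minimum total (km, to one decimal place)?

R, total 1093.0 km

Total weighted distance at each candidate:
  P (8, 10): total = 1220.9
  Q (7, 0): total = 1455.3
  R (6, 9): total = 1093.0
Minimum is at R with total 1093.0 km.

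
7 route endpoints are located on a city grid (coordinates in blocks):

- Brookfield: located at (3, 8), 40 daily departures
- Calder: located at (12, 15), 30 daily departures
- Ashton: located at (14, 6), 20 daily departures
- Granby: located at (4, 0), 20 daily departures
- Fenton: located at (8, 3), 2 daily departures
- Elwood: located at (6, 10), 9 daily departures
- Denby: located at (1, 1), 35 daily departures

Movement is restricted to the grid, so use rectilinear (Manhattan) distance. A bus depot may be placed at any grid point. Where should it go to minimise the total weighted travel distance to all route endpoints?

(4, 8)

Manhattan distance separates: Σwᵢ(|x−xᵢ|+|y−yᵢ|) = Σwᵢ|x−xᵢ| + Σwᵢ|y−yᵢ|, so x and y are optimised independently as 1-D weighted medians.
Total weight W = 156; half = 78.
x-coordinate, sorted with cumulative weight:
  x=1 (Denby, w=35) cum 35
  x=3 (Brookfield, w=40) cum 75
  x=4 (Granby, w=20) cum 95  ← median
  x=6 (Elwood, w=9) cum 104
  x=8 (Fenton, w=2) cum 106
  x=12 (Calder, w=30) cum 136
  x=14 (Ashton, w=20) cum 156
⇒ x* = 4
y-coordinate, sorted with cumulative weight:
  y=0 (Granby, w=20) cum 20
  y=1 (Denby, w=35) cum 55
  y=3 (Fenton, w=2) cum 57
  y=6 (Ashton, w=20) cum 77
  y=8 (Brookfield, w=40) cum 117  ← median
  y=10 (Elwood, w=9) cum 126
  y=15 (Calder, w=30) cum 156
⇒ y* = 8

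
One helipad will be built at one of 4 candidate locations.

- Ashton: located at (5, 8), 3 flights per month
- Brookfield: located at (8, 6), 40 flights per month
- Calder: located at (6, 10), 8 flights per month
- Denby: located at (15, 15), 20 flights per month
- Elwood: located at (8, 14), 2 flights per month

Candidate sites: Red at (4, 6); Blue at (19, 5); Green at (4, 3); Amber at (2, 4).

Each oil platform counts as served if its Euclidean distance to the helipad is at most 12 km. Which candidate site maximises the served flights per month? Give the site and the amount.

Blue, covering 60

Coverage radius r = 12 km; a point is covered iff (Δx)²+(Δy)² ≤ 12² = 144.
  Red (4, 6): covers {Ashton, Brookfield, Calder, Elwood} → 53
  Blue (19, 5): covers {Brookfield, Denby} → 60
  Green (4, 3): covers {Ashton, Brookfield, Calder, Elwood} → 53
  Amber (2, 4): covers {Ashton, Brookfield, Calder, Elwood} → 53
Maximum coverage at Blue: 60 flights per month.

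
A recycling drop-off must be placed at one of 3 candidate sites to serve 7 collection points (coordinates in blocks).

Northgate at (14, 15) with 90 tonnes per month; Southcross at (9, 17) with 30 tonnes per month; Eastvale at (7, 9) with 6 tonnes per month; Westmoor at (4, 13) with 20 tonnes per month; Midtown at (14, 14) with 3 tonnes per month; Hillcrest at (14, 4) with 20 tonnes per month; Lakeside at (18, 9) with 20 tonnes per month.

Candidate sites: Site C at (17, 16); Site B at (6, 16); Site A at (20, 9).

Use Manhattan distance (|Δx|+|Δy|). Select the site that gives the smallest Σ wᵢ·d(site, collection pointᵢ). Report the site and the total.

Total weighted distance at each candidate:
  Site C (17, 16): total = 1527
  Site B (6, 16): total = 1888
  Site A (20, 9): total = 2421
Minimum is at Site C with total 1527 blocks.

Site C, total 1527 blocks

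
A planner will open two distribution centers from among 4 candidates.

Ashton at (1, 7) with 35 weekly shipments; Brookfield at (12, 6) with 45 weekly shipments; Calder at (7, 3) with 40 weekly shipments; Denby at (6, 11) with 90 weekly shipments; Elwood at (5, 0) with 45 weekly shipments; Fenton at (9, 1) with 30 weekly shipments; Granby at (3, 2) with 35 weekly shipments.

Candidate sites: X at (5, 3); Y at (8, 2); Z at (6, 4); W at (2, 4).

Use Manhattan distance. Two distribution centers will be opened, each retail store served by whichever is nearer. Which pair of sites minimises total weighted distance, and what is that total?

Evaluate every pair (each demand assigned to the nearer of the two):
  {Z, W}: total = 1720
  {X, Z}: total = 1770
  {Y, Z}: total = 1810
  {X, Y}: total = 1830
  {X, W}: total = 1900
  {Y, W}: total = 1960
Best pair: {Z, W} with total 1720.

{Z, W}, total 1720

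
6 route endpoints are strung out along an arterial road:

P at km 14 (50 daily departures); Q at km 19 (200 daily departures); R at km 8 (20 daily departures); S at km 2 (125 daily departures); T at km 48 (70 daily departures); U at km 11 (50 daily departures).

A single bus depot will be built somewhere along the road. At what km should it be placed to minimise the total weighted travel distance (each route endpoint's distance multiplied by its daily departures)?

x = 19

For a sum of weighted absolute distances on a line, the optimum is the weighted median (not the mean). Total weight W = 515; half-weight = 257.5.
Sort by position and accumulate weight:
  km 2 (S, w=125) → cum 125
  km 8 (R, w=20) → cum 145
  km 11 (U, w=50) → cum 195
  km 14 (P, w=50) → cum 245
  km 19 (Q, w=200) → cum 445  ≥ 257.5 → median here
  km 48 (T, w=70) → cum 515
Optimal location: km 19.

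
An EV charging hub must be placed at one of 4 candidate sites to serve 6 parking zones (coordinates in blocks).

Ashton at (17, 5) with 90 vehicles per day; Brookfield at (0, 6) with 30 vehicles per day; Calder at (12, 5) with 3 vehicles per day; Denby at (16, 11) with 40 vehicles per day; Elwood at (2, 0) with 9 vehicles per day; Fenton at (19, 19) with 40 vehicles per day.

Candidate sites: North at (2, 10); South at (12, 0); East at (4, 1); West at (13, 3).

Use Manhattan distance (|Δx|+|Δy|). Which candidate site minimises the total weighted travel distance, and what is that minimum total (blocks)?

Total weighted distance at each candidate:
  North (2, 10): total = 3755
  South (12, 0): total = 3185
  East (4, 1): total = 4063
  West (13, 3): total = 2475
Minimum is at West with total 2475 blocks.

West, total 2475 blocks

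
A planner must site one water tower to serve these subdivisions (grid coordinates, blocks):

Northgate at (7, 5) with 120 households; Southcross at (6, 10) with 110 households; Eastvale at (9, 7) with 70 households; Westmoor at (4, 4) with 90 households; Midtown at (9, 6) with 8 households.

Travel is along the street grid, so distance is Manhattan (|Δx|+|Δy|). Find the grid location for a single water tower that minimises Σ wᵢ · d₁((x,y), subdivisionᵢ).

(6, 5)

Manhattan distance separates: Σwᵢ(|x−xᵢ|+|y−yᵢ|) = Σwᵢ|x−xᵢ| + Σwᵢ|y−yᵢ|, so x and y are optimised independently as 1-D weighted medians.
Total weight W = 398; half = 199.
x-coordinate, sorted with cumulative weight:
  x=4 (Westmoor, w=90) cum 90
  x=6 (Southcross, w=110) cum 200  ← median
  x=7 (Northgate, w=120) cum 320
  x=9 (Eastvale, w=70) cum 390
  x=9 (Midtown, w=8) cum 398
⇒ x* = 6
y-coordinate, sorted with cumulative weight:
  y=4 (Westmoor, w=90) cum 90
  y=5 (Northgate, w=120) cum 210  ← median
  y=6 (Midtown, w=8) cum 218
  y=7 (Eastvale, w=70) cum 288
  y=10 (Southcross, w=110) cum 398
⇒ y* = 5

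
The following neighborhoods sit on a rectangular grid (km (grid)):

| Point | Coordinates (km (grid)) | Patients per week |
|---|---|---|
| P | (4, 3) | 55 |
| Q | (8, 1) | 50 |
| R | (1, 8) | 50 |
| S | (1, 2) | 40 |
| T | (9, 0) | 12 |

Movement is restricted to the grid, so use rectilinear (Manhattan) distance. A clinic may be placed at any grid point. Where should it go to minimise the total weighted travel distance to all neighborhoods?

Manhattan distance separates: Σwᵢ(|x−xᵢ|+|y−yᵢ|) = Σwᵢ|x−xᵢ| + Σwᵢ|y−yᵢ|, so x and y are optimised independently as 1-D weighted medians.
Total weight W = 207; half = 103.5.
x-coordinate, sorted with cumulative weight:
  x=1 (R, w=50) cum 50
  x=1 (S, w=40) cum 90
  x=4 (P, w=55) cum 145  ← median
  x=8 (Q, w=50) cum 195
  x=9 (T, w=12) cum 207
⇒ x* = 4
y-coordinate, sorted with cumulative weight:
  y=0 (T, w=12) cum 12
  y=1 (Q, w=50) cum 62
  y=2 (S, w=40) cum 102
  y=3 (P, w=55) cum 157  ← median
  y=8 (R, w=50) cum 207
⇒ y* = 3

(4, 3)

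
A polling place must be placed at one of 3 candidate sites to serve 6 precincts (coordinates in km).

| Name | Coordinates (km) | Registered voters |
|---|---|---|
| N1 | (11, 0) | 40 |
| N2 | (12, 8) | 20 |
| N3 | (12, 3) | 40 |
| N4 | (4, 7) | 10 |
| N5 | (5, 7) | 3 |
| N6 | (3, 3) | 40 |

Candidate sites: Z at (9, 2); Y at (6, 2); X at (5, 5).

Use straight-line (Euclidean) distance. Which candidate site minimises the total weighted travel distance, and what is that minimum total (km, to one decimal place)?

Total weighted distance at each candidate:
  Z (9, 2): total = 707.0
  Y (6, 2): total = 824.1
  X (5, 5): total = 897.4
Minimum is at Z with total 707.0 km.

Z, total 707.0 km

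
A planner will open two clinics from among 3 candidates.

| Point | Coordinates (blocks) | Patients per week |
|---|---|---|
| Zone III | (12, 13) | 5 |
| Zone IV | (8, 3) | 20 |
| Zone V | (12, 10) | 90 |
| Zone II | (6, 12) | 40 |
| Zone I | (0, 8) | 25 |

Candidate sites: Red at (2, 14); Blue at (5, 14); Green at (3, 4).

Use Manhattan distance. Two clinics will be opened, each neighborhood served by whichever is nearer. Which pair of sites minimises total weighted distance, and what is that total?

Evaluate every pair (each demand assigned to the nearer of the two):
  {Blue, Green}: total = 1445
  {Red, Blue}: total = 1630
  {Red, Green}: total = 1850
Best pair: {Blue, Green} with total 1445.

{Blue, Green}, total 1445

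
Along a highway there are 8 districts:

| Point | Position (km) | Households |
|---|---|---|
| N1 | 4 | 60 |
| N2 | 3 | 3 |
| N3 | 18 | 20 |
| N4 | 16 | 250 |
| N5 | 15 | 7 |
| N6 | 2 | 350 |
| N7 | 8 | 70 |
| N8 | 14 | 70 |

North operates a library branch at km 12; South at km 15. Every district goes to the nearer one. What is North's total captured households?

483

The indifferent point is the midpoint (12+15)/2 = 13.5; districts left of it (closer to North at 12) go to North, those right go to South.
  N6 at 2 (w=350) → North
  N2 at 3 (w=3) → North
  N1 at 4 (w=60) → North
  N7 at 8 (w=70) → North
  N8 at 14 (w=70) → South
  N5 at 15 (w=7) → South
  N4 at 16 (w=250) → South
  N3 at 18 (w=20) → South
North captures 483; South captures 347.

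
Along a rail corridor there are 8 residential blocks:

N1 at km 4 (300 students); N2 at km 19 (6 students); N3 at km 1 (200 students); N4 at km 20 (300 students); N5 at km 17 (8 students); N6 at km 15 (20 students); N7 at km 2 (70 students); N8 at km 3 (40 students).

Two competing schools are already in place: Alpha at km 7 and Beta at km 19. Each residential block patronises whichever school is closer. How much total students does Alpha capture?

The indifferent point is the midpoint (7+19)/2 = 13; residential blocks left of it (closer to Alpha at 7) go to Alpha, those right go to Beta.
  N3 at 1 (w=200) → Alpha
  N7 at 2 (w=70) → Alpha
  N8 at 3 (w=40) → Alpha
  N1 at 4 (w=300) → Alpha
  N6 at 15 (w=20) → Beta
  N5 at 17 (w=8) → Beta
  N2 at 19 (w=6) → Beta
  N4 at 20 (w=300) → Beta
Alpha captures 610; Beta captures 334.

610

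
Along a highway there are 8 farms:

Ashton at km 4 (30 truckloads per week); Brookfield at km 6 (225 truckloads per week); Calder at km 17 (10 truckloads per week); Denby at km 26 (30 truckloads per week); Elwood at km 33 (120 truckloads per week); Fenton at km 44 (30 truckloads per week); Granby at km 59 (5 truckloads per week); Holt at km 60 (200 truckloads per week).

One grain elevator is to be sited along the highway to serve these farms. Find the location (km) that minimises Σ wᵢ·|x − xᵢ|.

For a sum of weighted absolute distances on a line, the optimum is the weighted median (not the mean). Total weight W = 650; half-weight = 325.
Sort by position and accumulate weight:
  km 4 (Ashton, w=30) → cum 30
  km 6 (Brookfield, w=225) → cum 255
  km 17 (Calder, w=10) → cum 265
  km 26 (Denby, w=30) → cum 295
  km 33 (Elwood, w=120) → cum 415  ≥ 325 → median here
  km 44 (Fenton, w=30) → cum 445
  km 59 (Granby, w=5) → cum 450
  km 60 (Holt, w=200) → cum 650
Optimal location: km 33.

x = 33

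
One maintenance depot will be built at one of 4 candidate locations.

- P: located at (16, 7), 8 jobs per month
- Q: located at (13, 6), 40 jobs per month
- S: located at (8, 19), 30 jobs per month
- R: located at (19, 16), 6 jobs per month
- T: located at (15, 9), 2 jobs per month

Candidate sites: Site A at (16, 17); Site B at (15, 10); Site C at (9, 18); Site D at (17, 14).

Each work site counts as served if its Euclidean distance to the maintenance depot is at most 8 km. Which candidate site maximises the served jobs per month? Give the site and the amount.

Site B, covering 56

Coverage radius r = 8 km; a point is covered iff (Δx)²+(Δy)² ≤ 8² = 64.
  Site A (16, 17): covers {R} → 6
  Site B (15, 10): covers {P, Q, R, T} → 56
  Site C (9, 18): covers {S} → 30
  Site D (17, 14): covers {P, R, T} → 16
Maximum coverage at Site B: 56 jobs per month.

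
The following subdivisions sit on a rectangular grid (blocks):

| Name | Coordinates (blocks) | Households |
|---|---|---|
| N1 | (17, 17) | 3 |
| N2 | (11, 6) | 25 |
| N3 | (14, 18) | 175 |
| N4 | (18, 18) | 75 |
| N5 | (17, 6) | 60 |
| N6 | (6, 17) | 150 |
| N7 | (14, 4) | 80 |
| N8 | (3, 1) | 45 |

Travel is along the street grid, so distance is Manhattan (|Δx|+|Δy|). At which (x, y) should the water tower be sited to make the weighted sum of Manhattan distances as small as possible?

(14, 17)

Manhattan distance separates: Σwᵢ(|x−xᵢ|+|y−yᵢ|) = Σwᵢ|x−xᵢ| + Σwᵢ|y−yᵢ|, so x and y are optimised independently as 1-D weighted medians.
Total weight W = 613; half = 306.5.
x-coordinate, sorted with cumulative weight:
  x=3 (N8, w=45) cum 45
  x=6 (N6, w=150) cum 195
  x=11 (N2, w=25) cum 220
  x=14 (N3, w=175) cum 395  ← median
  x=14 (N7, w=80) cum 475
  x=17 (N1, w=3) cum 478
  x=17 (N5, w=60) cum 538
  x=18 (N4, w=75) cum 613
⇒ x* = 14
y-coordinate, sorted with cumulative weight:
  y=1 (N8, w=45) cum 45
  y=4 (N7, w=80) cum 125
  y=6 (N2, w=25) cum 150
  y=6 (N5, w=60) cum 210
  y=17 (N1, w=3) cum 213
  y=17 (N6, w=150) cum 363  ← median
  y=18 (N3, w=175) cum 538
  y=18 (N4, w=75) cum 613
⇒ y* = 17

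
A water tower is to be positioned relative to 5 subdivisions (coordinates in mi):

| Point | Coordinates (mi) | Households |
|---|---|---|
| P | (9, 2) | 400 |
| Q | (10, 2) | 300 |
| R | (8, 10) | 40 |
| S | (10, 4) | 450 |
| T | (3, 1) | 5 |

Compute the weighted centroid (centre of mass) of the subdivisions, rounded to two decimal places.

The minimiser of Σwᵢ‖p−pᵢ‖² is the weighted centroid p* = (Σwᵢpᵢ)/(Σwᵢ).
Σwᵢ = 1195.
Σwᵢxᵢ = 400·9 + 300·10 + 40·8 + 450·10 + 5·3 = 11435.
Σwᵢyᵢ = 400·2 + 300·2 + 40·10 + 450·4 + 5·1 = 3605.
x* = 11435/1195 = 9.57, y* = 3605/1195 = 3.02.

(9.57, 3.02)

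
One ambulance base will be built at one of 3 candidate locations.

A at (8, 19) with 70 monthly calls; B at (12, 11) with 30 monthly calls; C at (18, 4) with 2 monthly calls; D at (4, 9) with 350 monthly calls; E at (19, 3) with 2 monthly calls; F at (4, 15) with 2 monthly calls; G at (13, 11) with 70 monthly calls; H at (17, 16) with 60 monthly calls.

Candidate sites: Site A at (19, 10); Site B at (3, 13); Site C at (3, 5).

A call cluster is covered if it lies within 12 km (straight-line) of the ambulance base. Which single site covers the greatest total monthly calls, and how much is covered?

Site B, covering 522

Coverage radius r = 12 km; a point is covered iff (Δx)²+(Δy)² ≤ 12² = 144.
  Site A (19, 10): covers {B, C, E, G, H} → 164
  Site B (3, 13): covers {A, B, D, F, G} → 522
  Site C (3, 5): covers {B, D, F, G} → 452
Maximum coverage at Site B: 522 monthly calls.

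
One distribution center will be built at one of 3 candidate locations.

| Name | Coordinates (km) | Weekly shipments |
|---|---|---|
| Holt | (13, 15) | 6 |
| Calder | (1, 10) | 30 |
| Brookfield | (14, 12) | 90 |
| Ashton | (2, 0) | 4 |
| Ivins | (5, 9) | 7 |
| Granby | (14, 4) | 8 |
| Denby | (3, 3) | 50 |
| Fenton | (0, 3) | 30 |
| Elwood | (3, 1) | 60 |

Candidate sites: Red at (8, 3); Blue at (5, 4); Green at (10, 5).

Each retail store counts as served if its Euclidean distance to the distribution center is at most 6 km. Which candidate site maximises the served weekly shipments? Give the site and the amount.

Blue, covering 151

Coverage radius r = 6 km; a point is covered iff (Δx)²+(Δy)² ≤ 6² = 36.
  Red (8, 3): covers {Denby, Elwood} → 110
  Blue (5, 4): covers {Ashton, Ivins, Denby, Fenton, Elwood} → 151
  Green (10, 5): covers {Granby} → 8
Maximum coverage at Blue: 151 weekly shipments.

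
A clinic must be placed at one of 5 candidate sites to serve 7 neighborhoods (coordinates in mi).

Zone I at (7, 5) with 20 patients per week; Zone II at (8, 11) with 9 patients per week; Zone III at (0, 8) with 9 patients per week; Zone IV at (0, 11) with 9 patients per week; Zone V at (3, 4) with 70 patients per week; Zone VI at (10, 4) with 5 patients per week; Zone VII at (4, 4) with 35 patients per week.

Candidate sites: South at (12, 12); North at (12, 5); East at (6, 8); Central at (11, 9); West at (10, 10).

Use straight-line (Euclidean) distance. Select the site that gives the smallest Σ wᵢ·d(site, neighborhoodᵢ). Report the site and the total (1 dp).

East, total 744.9 mi

Total weighted distance at each candidate:
  South (12, 12): total = 1711.5
  North (12, 5): total = 1324.2
  East (6, 8): total = 744.9
  Central (11, 9): total = 1332.6
  West (10, 10): total = 1291.3
Minimum is at East with total 744.9 mi.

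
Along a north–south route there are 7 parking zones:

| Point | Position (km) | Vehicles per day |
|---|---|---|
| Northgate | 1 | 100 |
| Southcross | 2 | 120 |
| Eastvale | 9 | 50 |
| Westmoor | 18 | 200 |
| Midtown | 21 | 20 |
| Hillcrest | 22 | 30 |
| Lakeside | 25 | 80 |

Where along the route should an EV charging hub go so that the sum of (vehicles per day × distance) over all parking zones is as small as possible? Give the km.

For a sum of weighted absolute distances on a line, the optimum is the weighted median (not the mean). Total weight W = 600; half-weight = 300.
Sort by position and accumulate weight:
  km 1 (Northgate, w=100) → cum 100
  km 2 (Southcross, w=120) → cum 220
  km 9 (Eastvale, w=50) → cum 270
  km 18 (Westmoor, w=200) → cum 470  ≥ 300 → median here
  km 21 (Midtown, w=20) → cum 490
  km 22 (Hillcrest, w=30) → cum 520
  km 25 (Lakeside, w=80) → cum 600
Optimal location: km 18.

x = 18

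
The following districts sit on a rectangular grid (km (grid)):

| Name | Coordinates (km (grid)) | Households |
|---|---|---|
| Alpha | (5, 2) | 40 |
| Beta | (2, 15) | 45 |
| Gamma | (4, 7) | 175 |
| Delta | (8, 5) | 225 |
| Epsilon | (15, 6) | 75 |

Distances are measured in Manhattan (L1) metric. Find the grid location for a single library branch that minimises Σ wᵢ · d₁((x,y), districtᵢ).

(8, 6)

Manhattan distance separates: Σwᵢ(|x−xᵢ|+|y−yᵢ|) = Σwᵢ|x−xᵢ| + Σwᵢ|y−yᵢ|, so x and y are optimised independently as 1-D weighted medians.
Total weight W = 560; half = 280.
x-coordinate, sorted with cumulative weight:
  x=2 (Beta, w=45) cum 45
  x=4 (Gamma, w=175) cum 220
  x=5 (Alpha, w=40) cum 260
  x=8 (Delta, w=225) cum 485  ← median
  x=15 (Epsilon, w=75) cum 560
⇒ x* = 8
y-coordinate, sorted with cumulative weight:
  y=2 (Alpha, w=40) cum 40
  y=5 (Delta, w=225) cum 265
  y=6 (Epsilon, w=75) cum 340  ← median
  y=7 (Gamma, w=175) cum 515
  y=15 (Beta, w=45) cum 560
⇒ y* = 6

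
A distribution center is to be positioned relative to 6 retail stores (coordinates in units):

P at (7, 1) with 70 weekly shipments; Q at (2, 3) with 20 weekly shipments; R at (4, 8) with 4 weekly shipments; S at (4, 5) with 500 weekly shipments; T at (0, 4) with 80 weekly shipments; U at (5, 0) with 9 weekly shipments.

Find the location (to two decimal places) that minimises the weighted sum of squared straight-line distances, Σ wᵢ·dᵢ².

The minimiser of Σwᵢ‖p−pᵢ‖² is the weighted centroid p* = (Σwᵢpᵢ)/(Σwᵢ).
Σwᵢ = 683.
Σwᵢxᵢ = 70·7 + 20·2 + 4·4 + 500·4 + 80·0 + 9·5 = 2591.
Σwᵢyᵢ = 70·1 + 20·3 + 4·8 + 500·5 + 80·4 + 9·0 = 2982.
x* = 2591/683 = 3.79, y* = 2982/683 = 4.37.

(3.79, 4.37)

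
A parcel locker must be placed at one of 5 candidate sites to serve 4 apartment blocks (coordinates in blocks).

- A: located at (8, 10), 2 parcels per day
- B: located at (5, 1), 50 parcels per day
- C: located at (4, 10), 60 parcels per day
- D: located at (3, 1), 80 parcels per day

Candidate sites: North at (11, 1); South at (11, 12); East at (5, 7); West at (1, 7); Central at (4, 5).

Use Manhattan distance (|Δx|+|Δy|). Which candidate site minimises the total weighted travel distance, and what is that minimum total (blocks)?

Total weighted distance at each candidate:
  North (11, 1): total = 1924
  South (11, 12): total = 2920
  East (5, 7): total = 1192
  West (1, 7): total = 1520
  Central (4, 5): total = 968
Minimum is at Central with total 968 blocks.

Central, total 968 blocks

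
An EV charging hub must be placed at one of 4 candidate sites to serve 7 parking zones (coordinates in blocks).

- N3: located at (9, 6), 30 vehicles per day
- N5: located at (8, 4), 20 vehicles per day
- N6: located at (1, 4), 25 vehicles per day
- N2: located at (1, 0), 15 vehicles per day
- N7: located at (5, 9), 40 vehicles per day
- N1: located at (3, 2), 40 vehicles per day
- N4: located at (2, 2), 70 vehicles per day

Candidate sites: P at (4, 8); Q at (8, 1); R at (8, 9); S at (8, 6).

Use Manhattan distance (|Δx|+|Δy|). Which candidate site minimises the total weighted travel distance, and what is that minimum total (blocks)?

Total weighted distance at each candidate:
  P (4, 8): total = 1630
  Q (8, 1): total = 1780
  R (8, 9): total = 2270
  S (8, 6): total = 1790
Minimum is at P with total 1630 blocks.

P, total 1630 blocks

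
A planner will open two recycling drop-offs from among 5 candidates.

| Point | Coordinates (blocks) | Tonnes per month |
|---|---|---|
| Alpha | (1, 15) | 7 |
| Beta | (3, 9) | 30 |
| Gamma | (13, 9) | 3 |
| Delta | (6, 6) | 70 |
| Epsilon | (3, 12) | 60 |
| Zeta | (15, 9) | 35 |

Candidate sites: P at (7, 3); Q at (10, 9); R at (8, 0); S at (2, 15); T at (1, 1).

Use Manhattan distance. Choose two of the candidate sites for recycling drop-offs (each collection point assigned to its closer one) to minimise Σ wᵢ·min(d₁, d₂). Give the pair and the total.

Evaluate every pair (each demand assigned to the nearer of the two):
  {Q, S}: total = 1131
  {P, S}: total = 1263
  {P, Q}: total = 1379
  {Q, T}: total = 1582
  {Q, R}: total = 1589
  {R, S}: total = 1619
  {S, T}: total = 1873
  {P, T}: total = 1984
  {P, R}: total = 2012
  {R, T}: total = 2340
Best pair: {Q, S} with total 1131.

{Q, S}, total 1131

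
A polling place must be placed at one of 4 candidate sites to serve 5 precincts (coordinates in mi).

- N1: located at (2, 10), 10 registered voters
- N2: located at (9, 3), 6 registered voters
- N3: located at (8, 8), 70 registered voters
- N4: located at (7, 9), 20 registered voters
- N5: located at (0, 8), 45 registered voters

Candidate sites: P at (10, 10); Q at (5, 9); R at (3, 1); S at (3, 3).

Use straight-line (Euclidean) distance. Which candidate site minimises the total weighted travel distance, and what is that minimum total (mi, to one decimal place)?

Total weighted distance at each candidate:
  P (10, 10): total = 842.6
  Q (5, 9): total = 565.7
  R (3, 1): total = 1252.3
  S (3, 3): total = 1008.3
Minimum is at Q with total 565.7 mi.

Q, total 565.7 mi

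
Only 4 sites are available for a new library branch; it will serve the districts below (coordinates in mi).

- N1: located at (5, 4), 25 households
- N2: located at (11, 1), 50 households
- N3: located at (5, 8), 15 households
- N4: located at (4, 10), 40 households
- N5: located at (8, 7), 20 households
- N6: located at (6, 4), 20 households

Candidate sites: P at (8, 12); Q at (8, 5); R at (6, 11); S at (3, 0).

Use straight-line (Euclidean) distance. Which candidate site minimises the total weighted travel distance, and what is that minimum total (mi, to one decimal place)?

Total weighted distance at each candidate:
  P (8, 12): total = 1302.5
  Q (8, 5): total = 733.5
  R (6, 11): total = 1102.1
  S (3, 0): total = 1312.7
Minimum is at Q with total 733.5 mi.

Q, total 733.5 mi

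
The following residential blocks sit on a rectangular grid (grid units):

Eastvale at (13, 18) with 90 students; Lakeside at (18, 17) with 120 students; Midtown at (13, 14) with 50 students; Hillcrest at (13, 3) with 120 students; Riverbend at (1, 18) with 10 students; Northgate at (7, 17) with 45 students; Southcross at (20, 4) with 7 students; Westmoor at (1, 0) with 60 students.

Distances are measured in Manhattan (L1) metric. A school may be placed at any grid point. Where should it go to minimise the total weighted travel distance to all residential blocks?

(13, 17)

Manhattan distance separates: Σwᵢ(|x−xᵢ|+|y−yᵢ|) = Σwᵢ|x−xᵢ| + Σwᵢ|y−yᵢ|, so x and y are optimised independently as 1-D weighted medians.
Total weight W = 502; half = 251.
x-coordinate, sorted with cumulative weight:
  x=1 (Riverbend, w=10) cum 10
  x=1 (Westmoor, w=60) cum 70
  x=7 (Northgate, w=45) cum 115
  x=13 (Eastvale, w=90) cum 205
  x=13 (Midtown, w=50) cum 255  ← median
  x=13 (Hillcrest, w=120) cum 375
  x=18 (Lakeside, w=120) cum 495
  x=20 (Southcross, w=7) cum 502
⇒ x* = 13
y-coordinate, sorted with cumulative weight:
  y=0 (Westmoor, w=60) cum 60
  y=3 (Hillcrest, w=120) cum 180
  y=4 (Southcross, w=7) cum 187
  y=14 (Midtown, w=50) cum 237
  y=17 (Lakeside, w=120) cum 357  ← median
  y=17 (Northgate, w=45) cum 402
  y=18 (Eastvale, w=90) cum 492
  y=18 (Riverbend, w=10) cum 502
⇒ y* = 17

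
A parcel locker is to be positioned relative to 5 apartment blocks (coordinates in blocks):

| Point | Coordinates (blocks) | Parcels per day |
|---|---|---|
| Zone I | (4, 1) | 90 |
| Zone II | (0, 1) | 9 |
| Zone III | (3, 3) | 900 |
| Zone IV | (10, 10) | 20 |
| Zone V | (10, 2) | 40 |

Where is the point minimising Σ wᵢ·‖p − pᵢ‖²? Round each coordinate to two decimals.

(3.46, 2.91)

The minimiser of Σwᵢ‖p−pᵢ‖² is the weighted centroid p* = (Σwᵢpᵢ)/(Σwᵢ).
Σwᵢ = 1059.
Σwᵢxᵢ = 90·4 + 9·0 + 900·3 + 20·10 + 40·10 = 3660.
Σwᵢyᵢ = 90·1 + 9·1 + 900·3 + 20·10 + 40·2 = 3079.
x* = 3660/1059 = 3.46, y* = 3079/1059 = 2.91.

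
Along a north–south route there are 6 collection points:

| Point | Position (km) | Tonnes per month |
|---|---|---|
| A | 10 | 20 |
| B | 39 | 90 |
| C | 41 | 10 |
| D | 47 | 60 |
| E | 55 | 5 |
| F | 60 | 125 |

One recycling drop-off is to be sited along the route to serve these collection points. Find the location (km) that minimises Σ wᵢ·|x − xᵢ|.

For a sum of weighted absolute distances on a line, the optimum is the weighted median (not the mean). Total weight W = 310; half-weight = 155.
Sort by position and accumulate weight:
  km 10 (A, w=20) → cum 20
  km 39 (B, w=90) → cum 110
  km 41 (C, w=10) → cum 120
  km 47 (D, w=60) → cum 180  ≥ 155 → median here
  km 55 (E, w=5) → cum 185
  km 60 (F, w=125) → cum 310
Optimal location: km 47.

x = 47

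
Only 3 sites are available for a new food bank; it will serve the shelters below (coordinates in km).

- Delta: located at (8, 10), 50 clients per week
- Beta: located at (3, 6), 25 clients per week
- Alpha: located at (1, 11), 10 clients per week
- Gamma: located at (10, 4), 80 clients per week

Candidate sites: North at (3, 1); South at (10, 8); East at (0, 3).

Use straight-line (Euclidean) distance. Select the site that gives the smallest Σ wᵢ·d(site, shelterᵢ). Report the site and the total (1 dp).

Total weighted distance at each candidate:
  North (3, 1): total = 1351.0
  South (10, 8): total = 738.3
  East (0, 3): total = 1522.2
Minimum is at South with total 738.3 km.

South, total 738.3 km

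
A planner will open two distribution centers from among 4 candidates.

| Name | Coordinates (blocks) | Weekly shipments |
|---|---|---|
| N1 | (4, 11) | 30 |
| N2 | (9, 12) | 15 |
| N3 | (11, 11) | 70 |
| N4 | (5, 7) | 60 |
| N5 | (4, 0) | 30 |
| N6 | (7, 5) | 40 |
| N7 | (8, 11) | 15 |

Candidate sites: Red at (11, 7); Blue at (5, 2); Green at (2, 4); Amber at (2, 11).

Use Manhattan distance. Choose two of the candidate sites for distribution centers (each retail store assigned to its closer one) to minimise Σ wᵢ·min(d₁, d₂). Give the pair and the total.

{Red, Blue}, total 1380

Evaluate every pair (each demand assigned to the nearer of the two):
  {Red, Blue}: total = 1380
  {Blue, Amber}: total = 1490
  {Red, Amber}: total = 1525
  {Red, Green}: total = 1540
  {Green, Amber}: total = 1680
  {Blue, Green}: total = 2300
Best pair: {Red, Blue} with total 1380.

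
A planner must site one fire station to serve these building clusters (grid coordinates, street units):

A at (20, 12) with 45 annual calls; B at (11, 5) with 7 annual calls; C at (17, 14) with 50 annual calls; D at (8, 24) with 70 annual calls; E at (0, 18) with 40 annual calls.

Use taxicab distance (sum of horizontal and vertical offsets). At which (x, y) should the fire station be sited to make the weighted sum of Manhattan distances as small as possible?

(8, 18)

Manhattan distance separates: Σwᵢ(|x−xᵢ|+|y−yᵢ|) = Σwᵢ|x−xᵢ| + Σwᵢ|y−yᵢ|, so x and y are optimised independently as 1-D weighted medians.
Total weight W = 212; half = 106.
x-coordinate, sorted with cumulative weight:
  x=0 (E, w=40) cum 40
  x=8 (D, w=70) cum 110  ← median
  x=11 (B, w=7) cum 117
  x=17 (C, w=50) cum 167
  x=20 (A, w=45) cum 212
⇒ x* = 8
y-coordinate, sorted with cumulative weight:
  y=5 (B, w=7) cum 7
  y=12 (A, w=45) cum 52
  y=14 (C, w=50) cum 102
  y=18 (E, w=40) cum 142  ← median
  y=24 (D, w=70) cum 212
⇒ y* = 18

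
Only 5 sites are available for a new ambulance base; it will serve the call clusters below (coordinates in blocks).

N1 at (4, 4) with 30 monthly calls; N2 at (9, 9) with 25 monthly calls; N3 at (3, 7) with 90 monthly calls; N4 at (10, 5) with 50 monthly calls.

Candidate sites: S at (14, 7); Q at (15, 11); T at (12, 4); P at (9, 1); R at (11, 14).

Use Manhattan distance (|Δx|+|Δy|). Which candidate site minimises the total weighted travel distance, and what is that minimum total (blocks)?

Total weighted distance at each candidate:
  S (14, 7): total = 1855
  Q (15, 11): total = 2730
  T (12, 4): total = 1670
  P (9, 1): total = 1770
  R (11, 14): total = 2535
Minimum is at T with total 1670 blocks.

T, total 1670 blocks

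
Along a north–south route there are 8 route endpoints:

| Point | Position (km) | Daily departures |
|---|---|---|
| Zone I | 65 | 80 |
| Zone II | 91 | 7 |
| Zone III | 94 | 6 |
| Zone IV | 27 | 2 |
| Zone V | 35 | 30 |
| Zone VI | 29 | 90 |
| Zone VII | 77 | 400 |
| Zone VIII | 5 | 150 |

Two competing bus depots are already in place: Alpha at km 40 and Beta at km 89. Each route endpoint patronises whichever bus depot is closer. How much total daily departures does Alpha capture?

The indifferent point is the midpoint (40+89)/2 = 64.5; route endpoints left of it (closer to Alpha at 40) go to Alpha, those right go to Beta.
  Zone VIII at 5 (w=150) → Alpha
  Zone IV at 27 (w=2) → Alpha
  Zone VI at 29 (w=90) → Alpha
  Zone V at 35 (w=30) → Alpha
  Zone I at 65 (w=80) → Beta
  Zone VII at 77 (w=400) → Beta
  Zone II at 91 (w=7) → Beta
  Zone III at 94 (w=6) → Beta
Alpha captures 272; Beta captures 493.

272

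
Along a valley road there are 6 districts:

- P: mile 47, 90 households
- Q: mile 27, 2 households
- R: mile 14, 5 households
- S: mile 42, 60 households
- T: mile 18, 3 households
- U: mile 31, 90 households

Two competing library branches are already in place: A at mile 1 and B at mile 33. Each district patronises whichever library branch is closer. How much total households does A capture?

The indifferent point is the midpoint (1+33)/2 = 17; districts left of it (closer to A at 1) go to A, those right go to B.
  R at 14 (w=5) → A
  T at 18 (w=3) → B
  Q at 27 (w=2) → B
  U at 31 (w=90) → B
  S at 42 (w=60) → B
  P at 47 (w=90) → B
A captures 5; B captures 245.

5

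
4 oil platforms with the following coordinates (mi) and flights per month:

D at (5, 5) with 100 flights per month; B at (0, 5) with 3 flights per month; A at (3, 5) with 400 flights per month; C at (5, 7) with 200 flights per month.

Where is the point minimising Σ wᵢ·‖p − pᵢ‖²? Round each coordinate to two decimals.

The minimiser of Σwᵢ‖p−pᵢ‖² is the weighted centroid p* = (Σwᵢpᵢ)/(Σwᵢ).
Σwᵢ = 703.
Σwᵢxᵢ = 100·5 + 3·0 + 400·3 + 200·5 = 2700.
Σwᵢyᵢ = 100·5 + 3·5 + 400·5 + 200·7 = 3915.
x* = 2700/703 = 3.84, y* = 3915/703 = 5.57.

(3.84, 5.57)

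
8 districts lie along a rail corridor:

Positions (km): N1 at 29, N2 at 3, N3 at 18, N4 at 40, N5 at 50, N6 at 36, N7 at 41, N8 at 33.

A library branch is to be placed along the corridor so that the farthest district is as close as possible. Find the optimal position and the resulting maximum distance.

location 26.5, max distance 23.5

The 1-center on a line is the midpoint of the two extreme points: leftmost at 3, rightmost at 50.
Optimal location = (3 + 50)/2 = 26.5; maximum distance = (50 − 3)/2 = 23.5.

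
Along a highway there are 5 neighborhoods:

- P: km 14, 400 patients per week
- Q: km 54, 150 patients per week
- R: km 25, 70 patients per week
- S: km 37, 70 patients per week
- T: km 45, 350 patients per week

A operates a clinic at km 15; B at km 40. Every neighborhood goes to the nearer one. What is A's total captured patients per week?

470

The indifferent point is the midpoint (15+40)/2 = 27.5; neighborhoods left of it (closer to A at 15) go to A, those right go to B.
  P at 14 (w=400) → A
  R at 25 (w=70) → A
  S at 37 (w=70) → B
  T at 45 (w=350) → B
  Q at 54 (w=150) → B
A captures 470; B captures 570.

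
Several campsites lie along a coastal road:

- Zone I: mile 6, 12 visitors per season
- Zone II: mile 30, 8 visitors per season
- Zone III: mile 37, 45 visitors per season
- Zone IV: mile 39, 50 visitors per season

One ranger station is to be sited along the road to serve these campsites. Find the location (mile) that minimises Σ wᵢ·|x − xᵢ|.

For a sum of weighted absolute distances on a line, the optimum is the weighted median (not the mean). Total weight W = 115; half-weight = 57.5.
Sort by position and accumulate weight:
  mile 6 (Zone I, w=12) → cum 12
  mile 30 (Zone II, w=8) → cum 20
  mile 37 (Zone III, w=45) → cum 65  ≥ 57.5 → median here
  mile 39 (Zone IV, w=50) → cum 115
Optimal location: mile 37.

x = 37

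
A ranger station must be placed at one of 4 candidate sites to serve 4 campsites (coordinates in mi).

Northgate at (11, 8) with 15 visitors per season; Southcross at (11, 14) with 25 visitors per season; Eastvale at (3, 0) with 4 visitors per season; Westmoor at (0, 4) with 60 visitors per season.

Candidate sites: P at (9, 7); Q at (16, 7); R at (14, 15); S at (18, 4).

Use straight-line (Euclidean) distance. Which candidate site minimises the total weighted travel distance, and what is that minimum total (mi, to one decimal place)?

P, total 821.6 mi

Total weighted distance at each candidate:
  P (9, 7): total = 821.6
  Q (16, 7): total = 1327.3
  R (14, 15): total = 1336.0
  S (18, 4): total = 1568.2
Minimum is at P with total 821.6 mi.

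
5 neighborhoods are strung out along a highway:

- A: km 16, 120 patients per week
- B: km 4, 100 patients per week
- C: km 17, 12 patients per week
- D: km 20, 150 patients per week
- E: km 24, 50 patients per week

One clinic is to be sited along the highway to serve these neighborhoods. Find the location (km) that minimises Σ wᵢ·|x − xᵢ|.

x = 16

For a sum of weighted absolute distances on a line, the optimum is the weighted median (not the mean). Total weight W = 432; half-weight = 216.
Sort by position and accumulate weight:
  km 4 (B, w=100) → cum 100
  km 16 (A, w=120) → cum 220  ≥ 216 → median here
  km 17 (C, w=12) → cum 232
  km 20 (D, w=150) → cum 382
  km 24 (E, w=50) → cum 432
Optimal location: km 16.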